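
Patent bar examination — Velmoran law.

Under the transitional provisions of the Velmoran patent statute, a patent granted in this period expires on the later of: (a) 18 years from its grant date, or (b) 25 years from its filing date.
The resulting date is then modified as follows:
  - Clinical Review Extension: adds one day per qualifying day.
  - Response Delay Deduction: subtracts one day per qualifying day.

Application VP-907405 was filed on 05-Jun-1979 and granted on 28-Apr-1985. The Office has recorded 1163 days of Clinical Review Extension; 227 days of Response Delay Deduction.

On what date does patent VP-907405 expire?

2006-12-28

(a) grant + 18 years → 28 April 2003.
(b) filing + 25 years → 5 June 2004.
Later of the two: 5 June 2004.
Clinical Review Extension: +1163 days → 12 August 2007.
Response Delay Deduction: −227 days → 28 December 2006.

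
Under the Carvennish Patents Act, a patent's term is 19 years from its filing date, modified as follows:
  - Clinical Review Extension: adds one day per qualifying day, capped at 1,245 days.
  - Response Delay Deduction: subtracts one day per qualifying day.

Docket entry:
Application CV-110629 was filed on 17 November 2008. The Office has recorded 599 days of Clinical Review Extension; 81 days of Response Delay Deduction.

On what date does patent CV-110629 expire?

Base term: filing date + 19 years → 17 November 2027.
Clinical Review Extension: 599 days (within the 1245-day cap) → +599 days → 8 July 2029.
Response Delay Deduction: −81 days → 18 April 2029.

2029-04-18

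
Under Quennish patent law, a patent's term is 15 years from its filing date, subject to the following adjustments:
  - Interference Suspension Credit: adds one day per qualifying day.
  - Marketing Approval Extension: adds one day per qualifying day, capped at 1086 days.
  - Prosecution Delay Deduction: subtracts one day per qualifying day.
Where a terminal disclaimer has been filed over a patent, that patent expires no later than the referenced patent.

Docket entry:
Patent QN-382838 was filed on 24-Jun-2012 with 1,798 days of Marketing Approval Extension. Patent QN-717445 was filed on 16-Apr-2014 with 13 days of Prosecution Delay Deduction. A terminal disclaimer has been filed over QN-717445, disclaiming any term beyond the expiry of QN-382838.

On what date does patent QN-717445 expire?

Natural term of QN-717445:
  Base: filing + 15 years → 16 April 2029.
  Prosecution Delay Deduction: −13 days → 3 April 2029.
Expiry of referenced patent QN-382838:
  Base: filing + 15 years → 24 June 2027.
  Marketing Approval Extension: 1798 days claimed exceeds the 1086-day cap, so +1086 days → 14 June 2030.
Terminal disclaimer: QN-717445 expires on the earlier of 3 April 2029 and 14 June 2030.

April 3, 2029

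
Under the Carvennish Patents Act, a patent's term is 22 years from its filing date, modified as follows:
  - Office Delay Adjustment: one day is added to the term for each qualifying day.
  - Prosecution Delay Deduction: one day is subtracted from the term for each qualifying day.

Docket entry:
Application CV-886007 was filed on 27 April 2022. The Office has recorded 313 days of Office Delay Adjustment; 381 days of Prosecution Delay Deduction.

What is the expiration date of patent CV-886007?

Base term: filing date + 22 years → 27 April 2044.
Office Delay Adjustment: +313 days → 6 March 2045.
Prosecution Delay Deduction: −381 days → 19 February 2044.

February 19, 2044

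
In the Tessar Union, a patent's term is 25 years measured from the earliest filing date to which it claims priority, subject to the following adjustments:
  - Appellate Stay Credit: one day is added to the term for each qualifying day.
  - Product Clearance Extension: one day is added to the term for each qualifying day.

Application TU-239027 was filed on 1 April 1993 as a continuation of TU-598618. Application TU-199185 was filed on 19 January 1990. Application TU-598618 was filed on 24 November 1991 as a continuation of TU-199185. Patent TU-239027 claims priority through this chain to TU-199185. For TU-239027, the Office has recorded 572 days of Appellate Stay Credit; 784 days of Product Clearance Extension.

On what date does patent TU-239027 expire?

Earliest priority filing: 19 January 1990.
Base term: 19 January 1990 + 25 years → 19 January 2015.
Appellate Stay Credit: +572 days → 13 August 2016.
Product Clearance Extension: +784 days → 6 October 2018.

2018-10-06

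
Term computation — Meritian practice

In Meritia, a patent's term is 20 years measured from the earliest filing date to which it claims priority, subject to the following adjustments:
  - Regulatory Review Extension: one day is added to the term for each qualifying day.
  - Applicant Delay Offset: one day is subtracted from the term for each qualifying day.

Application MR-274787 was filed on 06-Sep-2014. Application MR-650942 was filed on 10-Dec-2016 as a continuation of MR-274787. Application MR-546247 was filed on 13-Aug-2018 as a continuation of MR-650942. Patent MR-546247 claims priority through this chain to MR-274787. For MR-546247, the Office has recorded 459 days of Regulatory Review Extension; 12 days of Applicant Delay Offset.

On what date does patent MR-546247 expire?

Earliest priority filing: 6 September 2014.
Base term: 6 September 2014 + 20 years → 6 September 2034.
Regulatory Review Extension: +459 days → 9 December 2035.
Applicant Delay Offset: −12 days → 27 November 2035.

November 27, 2035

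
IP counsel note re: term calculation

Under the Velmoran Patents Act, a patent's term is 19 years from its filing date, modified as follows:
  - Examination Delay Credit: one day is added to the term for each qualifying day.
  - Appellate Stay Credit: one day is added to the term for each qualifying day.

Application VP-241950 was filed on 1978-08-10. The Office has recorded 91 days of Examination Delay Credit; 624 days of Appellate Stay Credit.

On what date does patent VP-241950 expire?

Base term: filing date + 19 years → 10 August 1997.
Examination Delay Credit: +91 days → 9 November 1997.
Appellate Stay Credit: +624 days → 26 July 1999.

1999-07-26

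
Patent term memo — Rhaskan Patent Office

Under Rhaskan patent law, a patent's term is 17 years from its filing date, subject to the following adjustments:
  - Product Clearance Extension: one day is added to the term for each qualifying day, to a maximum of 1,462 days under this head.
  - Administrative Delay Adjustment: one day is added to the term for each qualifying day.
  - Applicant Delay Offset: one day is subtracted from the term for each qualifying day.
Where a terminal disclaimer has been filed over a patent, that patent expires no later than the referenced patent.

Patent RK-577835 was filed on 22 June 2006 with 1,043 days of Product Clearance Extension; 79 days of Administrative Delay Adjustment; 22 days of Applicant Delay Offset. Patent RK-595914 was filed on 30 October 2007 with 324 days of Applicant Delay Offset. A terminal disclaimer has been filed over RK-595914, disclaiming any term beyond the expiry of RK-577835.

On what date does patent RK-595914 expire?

Natural term of RK-595914:
  Base: filing + 17 years → 30 October 2024.
  Applicant Delay Offset: −324 days → 11 December 2023.
Expiry of referenced patent RK-577835:
  Base: filing + 17 years → 22 June 2023.
  Product Clearance Extension: 1043 days (within the 1462-day cap) → +1043 days → 30 April 2026.
  Administrative Delay Adjustment: +79 days → 18 July 2026.
  Applicant Delay Offset: −22 days → 26 June 2026.
Terminal disclaimer: RK-595914 expires on the earlier of 11 December 2023 and 26 June 2026.

2023-12-11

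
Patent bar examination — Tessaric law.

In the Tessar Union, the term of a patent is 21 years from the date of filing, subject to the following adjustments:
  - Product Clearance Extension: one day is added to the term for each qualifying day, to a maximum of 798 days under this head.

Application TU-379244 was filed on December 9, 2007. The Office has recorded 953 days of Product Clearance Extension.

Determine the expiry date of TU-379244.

2031-02-15

Base term: filing date + 21 years → 9 December 2028.
Product Clearance Extension: 953 days claimed exceeds the 798-day cap, so +798 days → 15 February 2031.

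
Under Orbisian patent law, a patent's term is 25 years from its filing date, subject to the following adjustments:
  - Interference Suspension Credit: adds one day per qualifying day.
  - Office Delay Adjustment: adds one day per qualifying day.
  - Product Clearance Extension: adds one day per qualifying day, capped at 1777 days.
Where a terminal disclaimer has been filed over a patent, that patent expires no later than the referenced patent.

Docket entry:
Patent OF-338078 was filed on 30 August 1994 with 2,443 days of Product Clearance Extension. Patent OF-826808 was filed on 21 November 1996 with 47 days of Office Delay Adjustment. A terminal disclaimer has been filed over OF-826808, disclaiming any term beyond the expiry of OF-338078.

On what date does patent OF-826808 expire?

Natural term of OF-826808:
  Base: filing + 25 years → 21 November 2021.
  Office Delay Adjustment: +47 days → 7 January 2022.
Expiry of referenced patent OF-338078:
  Base: filing + 25 years → 30 August 2019.
  Product Clearance Extension: 2443 days claimed exceeds the 1777-day cap, so +1777 days → 11 July 2024.
Terminal disclaimer: OF-826808 expires on the earlier of 7 January 2022 and 11 July 2024.

January 7, 2022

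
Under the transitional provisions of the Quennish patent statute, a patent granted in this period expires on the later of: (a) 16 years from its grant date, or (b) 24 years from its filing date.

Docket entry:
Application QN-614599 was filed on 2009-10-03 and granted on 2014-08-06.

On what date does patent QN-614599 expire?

(a) grant + 16 years → 6 August 2030.
(b) filing + 24 years → 3 October 2033.
Later of the two: 3 October 2033.

October 3, 2033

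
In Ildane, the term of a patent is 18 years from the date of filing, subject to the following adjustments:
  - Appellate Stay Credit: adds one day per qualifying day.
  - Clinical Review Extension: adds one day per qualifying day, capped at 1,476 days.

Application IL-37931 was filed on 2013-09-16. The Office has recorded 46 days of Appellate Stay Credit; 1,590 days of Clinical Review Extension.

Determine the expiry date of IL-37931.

November 16, 2035

Base term: filing date + 18 years → 16 September 2031.
Appellate Stay Credit: +46 days → 1 November 2031.
Clinical Review Extension: 1590 days claimed exceeds the 1476-day cap, so +1476 days → 16 November 2035.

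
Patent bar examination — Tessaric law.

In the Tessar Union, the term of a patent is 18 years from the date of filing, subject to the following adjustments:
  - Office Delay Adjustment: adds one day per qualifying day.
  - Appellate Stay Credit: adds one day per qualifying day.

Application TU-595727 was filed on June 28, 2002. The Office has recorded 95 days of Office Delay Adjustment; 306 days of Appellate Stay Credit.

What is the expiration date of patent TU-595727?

2021-08-03

Base term: filing date + 18 years → 28 June 2020.
Office Delay Adjustment: +95 days → 1 October 2020.
Appellate Stay Credit: +306 days → 3 August 2021.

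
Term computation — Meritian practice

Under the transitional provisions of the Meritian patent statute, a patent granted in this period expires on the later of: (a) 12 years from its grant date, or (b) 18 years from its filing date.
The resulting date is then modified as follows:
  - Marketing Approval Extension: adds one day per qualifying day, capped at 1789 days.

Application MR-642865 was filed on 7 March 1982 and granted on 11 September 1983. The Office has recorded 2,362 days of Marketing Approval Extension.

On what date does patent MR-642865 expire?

(a) grant + 12 years → 11 September 1995.
(b) filing + 18 years → 7 March 2000.
Later of the two: 7 March 2000.
Marketing Approval Extension: 2362 days claimed exceeds the 1789-day cap, so +1789 days → 29 January 2005.

2005-01-29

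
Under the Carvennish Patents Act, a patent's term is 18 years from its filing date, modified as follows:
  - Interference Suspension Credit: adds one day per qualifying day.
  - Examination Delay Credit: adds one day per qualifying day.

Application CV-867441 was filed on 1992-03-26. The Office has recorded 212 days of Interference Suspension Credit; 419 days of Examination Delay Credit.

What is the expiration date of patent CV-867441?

Base term: filing date + 18 years → 26 March 2010.
Interference Suspension Credit: +212 days → 24 October 2010.
Examination Delay Credit: +419 days → 17 December 2011.

2011-12-17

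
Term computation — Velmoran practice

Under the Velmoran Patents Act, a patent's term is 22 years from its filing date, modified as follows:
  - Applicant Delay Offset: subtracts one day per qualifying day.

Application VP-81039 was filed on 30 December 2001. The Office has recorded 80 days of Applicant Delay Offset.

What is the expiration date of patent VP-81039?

October 11, 2023

Base term: filing date + 22 years → 30 December 2023.
Applicant Delay Offset: −80 days → 11 October 2023.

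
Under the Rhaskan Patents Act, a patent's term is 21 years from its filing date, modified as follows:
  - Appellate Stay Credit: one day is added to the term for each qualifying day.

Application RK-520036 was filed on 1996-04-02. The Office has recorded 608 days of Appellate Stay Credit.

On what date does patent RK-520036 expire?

2018-12-01

Base term: filing date + 21 years → 2 April 2017.
Appellate Stay Credit: +608 days → 1 December 2018.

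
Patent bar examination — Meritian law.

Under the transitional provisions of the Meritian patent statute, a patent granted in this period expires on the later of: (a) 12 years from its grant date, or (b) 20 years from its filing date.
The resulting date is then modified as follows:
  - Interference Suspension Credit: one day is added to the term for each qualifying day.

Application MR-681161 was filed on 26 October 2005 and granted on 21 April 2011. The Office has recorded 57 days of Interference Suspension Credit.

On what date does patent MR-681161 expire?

2025-12-22

(a) grant + 12 years → 21 April 2023.
(b) filing + 20 years → 26 October 2025.
Later of the two: 26 October 2025.
Interference Suspension Credit: +57 days → 22 December 2025.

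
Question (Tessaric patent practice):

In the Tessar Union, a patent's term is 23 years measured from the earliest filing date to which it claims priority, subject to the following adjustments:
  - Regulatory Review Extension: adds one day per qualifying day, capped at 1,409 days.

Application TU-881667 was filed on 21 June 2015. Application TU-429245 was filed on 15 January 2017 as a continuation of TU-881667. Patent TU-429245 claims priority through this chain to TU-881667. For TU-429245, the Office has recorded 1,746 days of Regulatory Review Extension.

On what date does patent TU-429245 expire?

April 30, 2042

Earliest priority filing: 21 June 2015.
Base term: 21 June 2015 + 23 years → 21 June 2038.
Regulatory Review Extension: 1746 days claimed exceeds the 1409-day cap, so +1409 days → 30 April 2042.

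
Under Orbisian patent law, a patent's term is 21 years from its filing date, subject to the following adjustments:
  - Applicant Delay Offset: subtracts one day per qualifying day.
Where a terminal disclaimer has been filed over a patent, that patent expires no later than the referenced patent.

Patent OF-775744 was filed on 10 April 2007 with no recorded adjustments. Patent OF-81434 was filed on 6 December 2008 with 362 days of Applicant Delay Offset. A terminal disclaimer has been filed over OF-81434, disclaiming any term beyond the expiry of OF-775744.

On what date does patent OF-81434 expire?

2028-04-10

Natural term of OF-81434:
  Base: filing + 21 years → 6 December 2029.
  Applicant Delay Offset: −362 days → 9 December 2028.
Expiry of referenced patent OF-775744:
  Base: filing + 21 years → 10 April 2028.
Terminal disclaimer: OF-81434 expires on the earlier of 9 December 2028 and 10 April 2028.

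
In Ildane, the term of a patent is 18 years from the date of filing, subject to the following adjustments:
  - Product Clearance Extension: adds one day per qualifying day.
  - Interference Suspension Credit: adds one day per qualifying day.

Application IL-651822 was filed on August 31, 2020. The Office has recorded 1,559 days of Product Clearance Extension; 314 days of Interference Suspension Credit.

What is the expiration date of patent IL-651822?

2043-10-17

Base term: filing date + 18 years → 31 August 2038.
Product Clearance Extension: +1559 days → 7 December 2042.
Interference Suspension Credit: +314 days → 17 October 2043.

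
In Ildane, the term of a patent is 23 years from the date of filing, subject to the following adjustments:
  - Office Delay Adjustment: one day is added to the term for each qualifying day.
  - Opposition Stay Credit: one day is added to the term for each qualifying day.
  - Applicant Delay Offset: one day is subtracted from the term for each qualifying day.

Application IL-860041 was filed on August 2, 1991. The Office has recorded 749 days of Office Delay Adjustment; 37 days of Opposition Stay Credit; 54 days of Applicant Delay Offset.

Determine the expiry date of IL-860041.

Base term: filing date + 23 years → 2 August 2014.
Office Delay Adjustment: +749 days → 20 August 2016.
Opposition Stay Credit: +37 days → 26 September 2016.
Applicant Delay Offset: −54 days → 3 August 2016.

2016-08-03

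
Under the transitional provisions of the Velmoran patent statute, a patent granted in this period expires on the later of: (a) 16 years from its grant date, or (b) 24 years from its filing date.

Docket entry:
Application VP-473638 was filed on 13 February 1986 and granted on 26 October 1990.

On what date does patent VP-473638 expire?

February 13, 2010

(a) grant + 16 years → 26 October 2006.
(b) filing + 24 years → 13 February 2010.
Later of the two: 13 February 2010.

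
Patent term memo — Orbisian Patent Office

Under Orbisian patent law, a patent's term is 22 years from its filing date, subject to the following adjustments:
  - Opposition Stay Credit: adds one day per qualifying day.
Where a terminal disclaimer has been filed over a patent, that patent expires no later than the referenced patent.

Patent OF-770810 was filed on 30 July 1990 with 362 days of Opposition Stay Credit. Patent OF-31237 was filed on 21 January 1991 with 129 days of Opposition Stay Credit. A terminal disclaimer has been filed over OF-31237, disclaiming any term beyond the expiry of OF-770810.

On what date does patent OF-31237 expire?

Natural term of OF-31237:
  Base: filing + 22 years → 21 January 2013.
  Opposition Stay Credit: +129 days → 30 May 2013.
Expiry of referenced patent OF-770810:
  Base: filing + 22 years → 30 July 2012.
  Opposition Stay Credit: +362 days → 27 July 2013.
Terminal disclaimer: OF-31237 expires on the earlier of 30 May 2013 and 27 July 2013.

2013-05-30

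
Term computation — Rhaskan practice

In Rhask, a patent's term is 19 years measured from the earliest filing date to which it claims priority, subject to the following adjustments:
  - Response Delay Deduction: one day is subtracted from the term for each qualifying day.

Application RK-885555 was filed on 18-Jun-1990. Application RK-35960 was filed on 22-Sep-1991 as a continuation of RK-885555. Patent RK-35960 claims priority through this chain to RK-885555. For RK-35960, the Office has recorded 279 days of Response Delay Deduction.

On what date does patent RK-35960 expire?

Earliest priority filing: 18 June 1990.
Base term: 18 June 1990 + 19 years → 18 June 2009.
Response Delay Deduction: −279 days → 12 September 2008.

2008-09-12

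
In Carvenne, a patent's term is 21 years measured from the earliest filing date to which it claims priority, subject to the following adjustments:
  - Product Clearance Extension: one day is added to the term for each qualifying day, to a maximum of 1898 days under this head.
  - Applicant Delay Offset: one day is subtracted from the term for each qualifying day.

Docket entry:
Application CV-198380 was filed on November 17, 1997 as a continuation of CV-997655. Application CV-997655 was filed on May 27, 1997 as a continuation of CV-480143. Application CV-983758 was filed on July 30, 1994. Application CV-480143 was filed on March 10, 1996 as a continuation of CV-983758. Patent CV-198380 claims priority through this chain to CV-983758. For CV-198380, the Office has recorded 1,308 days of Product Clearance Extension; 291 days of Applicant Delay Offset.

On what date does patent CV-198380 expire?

2018-05-12

Earliest priority filing: 30 July 1994.
Base term: 30 July 1994 + 21 years → 30 July 2015.
Product Clearance Extension: 1308 days (within the 1898-day cap) → +1308 days → 27 February 2019.
Applicant Delay Offset: −291 days → 12 May 2018.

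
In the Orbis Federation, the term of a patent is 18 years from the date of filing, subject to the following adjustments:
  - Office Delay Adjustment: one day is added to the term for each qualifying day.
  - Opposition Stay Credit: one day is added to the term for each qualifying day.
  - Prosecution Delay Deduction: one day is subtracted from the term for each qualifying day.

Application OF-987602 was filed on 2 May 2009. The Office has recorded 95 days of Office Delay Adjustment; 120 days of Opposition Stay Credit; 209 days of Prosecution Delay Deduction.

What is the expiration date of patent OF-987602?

Base term: filing date + 18 years → 2 May 2027.
Office Delay Adjustment: +95 days → 5 August 2027.
Opposition Stay Credit: +120 days → 3 December 2027.
Prosecution Delay Deduction: −209 days → 8 May 2027.

2027-05-08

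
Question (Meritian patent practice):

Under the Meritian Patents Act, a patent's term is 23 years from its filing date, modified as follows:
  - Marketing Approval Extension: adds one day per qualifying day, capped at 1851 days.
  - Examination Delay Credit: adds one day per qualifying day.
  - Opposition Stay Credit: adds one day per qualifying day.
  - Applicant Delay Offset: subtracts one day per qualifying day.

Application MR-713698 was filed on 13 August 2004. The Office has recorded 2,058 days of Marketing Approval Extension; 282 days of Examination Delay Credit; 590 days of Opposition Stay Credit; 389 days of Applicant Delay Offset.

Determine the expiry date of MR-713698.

2034-01-02

Base term: filing date + 23 years → 13 August 2027.
Marketing Approval Extension: 2058 days claimed exceeds the 1851-day cap, so +1851 days → 6 September 2032.
Examination Delay Credit: +282 days → 15 June 2033.
Opposition Stay Credit: +590 days → 26 January 2035.
Applicant Delay Offset: −389 days → 2 January 2034.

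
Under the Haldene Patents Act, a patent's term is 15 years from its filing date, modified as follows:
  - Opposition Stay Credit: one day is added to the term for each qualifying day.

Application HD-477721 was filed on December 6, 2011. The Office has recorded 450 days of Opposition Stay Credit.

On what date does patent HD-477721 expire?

2028-02-29

Base term: filing date + 15 years → 6 December 2026.
Opposition Stay Credit: +450 days → 29 February 2028.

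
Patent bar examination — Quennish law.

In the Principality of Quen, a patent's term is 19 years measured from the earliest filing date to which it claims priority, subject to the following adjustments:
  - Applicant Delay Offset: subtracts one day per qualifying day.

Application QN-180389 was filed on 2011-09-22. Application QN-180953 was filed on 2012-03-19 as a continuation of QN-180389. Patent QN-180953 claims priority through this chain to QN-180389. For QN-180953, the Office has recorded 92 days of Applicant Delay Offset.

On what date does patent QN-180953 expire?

June 22, 2030

Earliest priority filing: 22 September 2011.
Base term: 22 September 2011 + 19 years → 22 September 2030.
Applicant Delay Offset: −92 days → 22 June 2030.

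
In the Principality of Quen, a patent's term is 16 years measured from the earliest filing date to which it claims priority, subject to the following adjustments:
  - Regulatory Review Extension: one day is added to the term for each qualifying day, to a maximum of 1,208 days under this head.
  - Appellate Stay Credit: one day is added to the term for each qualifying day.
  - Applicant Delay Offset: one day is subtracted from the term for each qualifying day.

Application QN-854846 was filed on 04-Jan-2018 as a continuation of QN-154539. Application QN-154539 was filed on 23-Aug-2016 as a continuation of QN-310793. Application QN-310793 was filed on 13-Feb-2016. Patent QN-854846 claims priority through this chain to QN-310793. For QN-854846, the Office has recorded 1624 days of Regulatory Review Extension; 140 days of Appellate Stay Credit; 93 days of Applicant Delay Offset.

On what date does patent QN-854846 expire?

2035-07-22

Earliest priority filing: 13 February 2016.
Base term: 13 February 2016 + 16 years → 13 February 2032.
Regulatory Review Extension: 1624 days claimed exceeds the 1208-day cap, so +1208 days → 5 June 2035.
Appellate Stay Credit: +140 days → 23 October 2035.
Applicant Delay Offset: −93 days → 22 July 2035.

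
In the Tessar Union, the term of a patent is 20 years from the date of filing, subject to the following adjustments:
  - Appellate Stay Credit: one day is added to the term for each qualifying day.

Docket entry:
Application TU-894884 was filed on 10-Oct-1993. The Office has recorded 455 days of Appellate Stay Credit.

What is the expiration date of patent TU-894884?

Base term: filing date + 20 years → 10 October 2013.
Appellate Stay Credit: +455 days → 8 January 2015.

January 8, 2015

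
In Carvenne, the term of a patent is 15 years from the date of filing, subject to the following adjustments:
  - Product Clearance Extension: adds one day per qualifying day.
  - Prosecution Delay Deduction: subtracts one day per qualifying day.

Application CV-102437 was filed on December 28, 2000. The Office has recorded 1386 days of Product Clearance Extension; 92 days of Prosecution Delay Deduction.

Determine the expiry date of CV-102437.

Base term: filing date + 15 years → 28 December 2015.
Product Clearance Extension: +1386 days → 14 October 2019.
Prosecution Delay Deduction: −92 days → 14 July 2019.

July 14, 2019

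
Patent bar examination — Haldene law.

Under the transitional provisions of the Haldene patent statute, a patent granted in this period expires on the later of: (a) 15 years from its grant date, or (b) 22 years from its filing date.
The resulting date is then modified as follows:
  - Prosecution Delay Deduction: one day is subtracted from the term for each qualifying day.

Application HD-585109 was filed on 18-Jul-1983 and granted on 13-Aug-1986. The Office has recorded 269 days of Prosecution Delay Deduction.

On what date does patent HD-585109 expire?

2004-10-22

(a) grant + 15 years → 13 August 2001.
(b) filing + 22 years → 18 July 2005.
Later of the two: 18 July 2005.
Prosecution Delay Deduction: −269 days → 22 October 2004.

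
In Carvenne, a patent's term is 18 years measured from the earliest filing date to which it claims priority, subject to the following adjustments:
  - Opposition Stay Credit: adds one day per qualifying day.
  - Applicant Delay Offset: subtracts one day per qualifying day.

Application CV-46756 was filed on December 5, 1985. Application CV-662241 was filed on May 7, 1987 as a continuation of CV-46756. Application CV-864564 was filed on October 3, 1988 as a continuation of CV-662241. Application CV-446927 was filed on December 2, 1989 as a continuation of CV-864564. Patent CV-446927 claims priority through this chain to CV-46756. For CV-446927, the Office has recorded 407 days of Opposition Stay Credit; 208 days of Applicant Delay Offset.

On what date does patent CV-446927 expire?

Earliest priority filing: 5 December 1985.
Base term: 5 December 1985 + 18 years → 5 December 2003.
Opposition Stay Credit: +407 days → 15 January 2005.
Applicant Delay Offset: −208 days → 21 June 2004.

2004-06-21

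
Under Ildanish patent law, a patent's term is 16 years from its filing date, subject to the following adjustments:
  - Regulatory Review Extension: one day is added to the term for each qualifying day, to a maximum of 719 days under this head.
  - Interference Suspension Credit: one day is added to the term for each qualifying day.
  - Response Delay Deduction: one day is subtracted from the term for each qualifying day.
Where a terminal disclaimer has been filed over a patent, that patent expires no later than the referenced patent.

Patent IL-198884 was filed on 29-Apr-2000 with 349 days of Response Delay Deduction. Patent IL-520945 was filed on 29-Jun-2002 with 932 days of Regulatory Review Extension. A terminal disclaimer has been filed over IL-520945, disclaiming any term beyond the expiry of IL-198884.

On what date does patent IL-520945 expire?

Natural term of IL-520945:
  Base: filing + 16 years → 29 June 2018.
  Regulatory Review Extension: 932 days claimed exceeds the 719-day cap, so +719 days → 17 June 2020.
Expiry of referenced patent IL-198884:
  Base: filing + 16 years → 29 April 2016.
  Response Delay Deduction: −349 days → 16 May 2015.
Terminal disclaimer: IL-520945 expires on the earlier of 17 June 2020 and 16 May 2015.

2015-05-16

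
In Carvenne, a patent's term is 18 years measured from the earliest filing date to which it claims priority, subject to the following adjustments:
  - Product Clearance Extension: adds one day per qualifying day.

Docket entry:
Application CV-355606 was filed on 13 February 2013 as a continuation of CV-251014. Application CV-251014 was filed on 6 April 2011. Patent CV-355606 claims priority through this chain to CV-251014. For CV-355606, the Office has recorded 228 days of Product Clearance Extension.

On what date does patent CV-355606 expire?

November 20, 2029

Earliest priority filing: 6 April 2011.
Base term: 6 April 2011 + 18 years → 6 April 2029.
Product Clearance Extension: +228 days → 20 November 2029.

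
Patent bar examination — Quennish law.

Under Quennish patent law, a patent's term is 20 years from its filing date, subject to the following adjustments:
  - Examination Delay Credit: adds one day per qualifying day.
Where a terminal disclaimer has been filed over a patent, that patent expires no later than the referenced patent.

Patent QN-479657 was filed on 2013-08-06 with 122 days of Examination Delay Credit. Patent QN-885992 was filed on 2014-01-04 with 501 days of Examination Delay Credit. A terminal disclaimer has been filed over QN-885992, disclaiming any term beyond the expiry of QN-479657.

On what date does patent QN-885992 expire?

Natural term of QN-885992:
  Base: filing + 20 years → 4 January 2034.
  Examination Delay Credit: +501 days → 20 May 2035.
Expiry of referenced patent QN-479657:
  Base: filing + 20 years → 6 August 2033.
  Examination Delay Credit: +122 days → 6 December 2033.
Terminal disclaimer: QN-885992 expires on the earlier of 20 May 2035 and 6 December 2033.

2033-12-06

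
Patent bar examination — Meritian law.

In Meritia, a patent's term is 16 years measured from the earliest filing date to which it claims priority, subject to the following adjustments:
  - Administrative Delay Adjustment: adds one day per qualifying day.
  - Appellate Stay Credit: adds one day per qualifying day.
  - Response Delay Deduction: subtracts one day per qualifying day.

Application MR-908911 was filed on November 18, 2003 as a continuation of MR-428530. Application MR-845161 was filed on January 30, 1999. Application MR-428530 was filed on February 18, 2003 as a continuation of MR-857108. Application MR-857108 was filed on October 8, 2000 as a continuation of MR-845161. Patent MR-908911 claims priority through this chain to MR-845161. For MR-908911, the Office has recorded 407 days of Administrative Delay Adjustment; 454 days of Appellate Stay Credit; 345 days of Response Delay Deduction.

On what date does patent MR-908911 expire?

Earliest priority filing: 30 January 1999.
Base term: 30 January 1999 + 16 years → 30 January 2015.
Administrative Delay Adjustment: +407 days → 12 March 2016.
Appellate Stay Credit: +454 days → 9 June 2017.
Response Delay Deduction: −345 days → 29 June 2016.

June 29, 2016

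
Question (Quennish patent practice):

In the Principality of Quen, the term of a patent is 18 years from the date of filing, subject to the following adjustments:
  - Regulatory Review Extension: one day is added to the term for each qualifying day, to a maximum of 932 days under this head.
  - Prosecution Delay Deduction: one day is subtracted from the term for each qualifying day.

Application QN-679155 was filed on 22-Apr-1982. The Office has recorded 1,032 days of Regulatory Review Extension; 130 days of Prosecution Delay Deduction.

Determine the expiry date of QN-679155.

Base term: filing date + 18 years → 22 April 2000.
Regulatory Review Extension: 1032 days claimed exceeds the 932-day cap, so +932 days → 10 November 2002.
Prosecution Delay Deduction: −130 days → 3 July 2002.

2002-07-03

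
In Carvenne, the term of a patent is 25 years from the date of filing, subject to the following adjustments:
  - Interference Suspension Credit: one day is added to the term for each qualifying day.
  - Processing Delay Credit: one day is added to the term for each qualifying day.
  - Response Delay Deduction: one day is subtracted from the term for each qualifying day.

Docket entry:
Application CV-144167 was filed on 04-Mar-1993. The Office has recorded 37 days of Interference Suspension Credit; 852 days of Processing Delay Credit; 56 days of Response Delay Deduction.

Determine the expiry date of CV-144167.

2020-06-14

Base term: filing date + 25 years → 4 March 2018.
Interference Suspension Credit: +37 days → 10 April 2018.
Processing Delay Credit: +852 days → 9 August 2020.
Response Delay Deduction: −56 days → 14 June 2020.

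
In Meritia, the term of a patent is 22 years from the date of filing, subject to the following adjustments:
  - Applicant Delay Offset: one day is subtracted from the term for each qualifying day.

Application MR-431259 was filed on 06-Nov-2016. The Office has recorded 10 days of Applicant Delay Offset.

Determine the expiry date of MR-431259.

Base term: filing date + 22 years → 6 November 2038.
Applicant Delay Offset: −10 days → 27 October 2038.

October 27, 2038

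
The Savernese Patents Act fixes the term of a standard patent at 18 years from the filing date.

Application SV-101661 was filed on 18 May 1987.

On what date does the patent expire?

2005-05-18

Filing date + 18 years → 18 May 2005.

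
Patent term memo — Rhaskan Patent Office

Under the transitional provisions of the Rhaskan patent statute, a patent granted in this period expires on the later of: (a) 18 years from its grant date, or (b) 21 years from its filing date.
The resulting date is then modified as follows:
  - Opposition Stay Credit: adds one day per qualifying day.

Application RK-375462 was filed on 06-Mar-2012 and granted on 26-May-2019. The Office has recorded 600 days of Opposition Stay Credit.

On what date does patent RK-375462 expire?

(a) grant + 18 years → 26 May 2037.
(b) filing + 21 years → 6 March 2033.
Later of the two: 26 May 2037.
Opposition Stay Credit: +600 days → 16 January 2039.

2039-01-16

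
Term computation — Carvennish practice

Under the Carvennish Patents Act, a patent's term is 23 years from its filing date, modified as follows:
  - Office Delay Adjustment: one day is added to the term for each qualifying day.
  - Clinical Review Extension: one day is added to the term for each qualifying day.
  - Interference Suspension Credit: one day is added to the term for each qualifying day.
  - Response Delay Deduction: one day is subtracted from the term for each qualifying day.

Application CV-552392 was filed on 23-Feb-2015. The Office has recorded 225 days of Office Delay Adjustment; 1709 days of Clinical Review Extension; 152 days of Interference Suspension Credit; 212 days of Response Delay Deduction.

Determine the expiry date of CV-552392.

Base term: filing date + 23 years → 23 February 2038.
Office Delay Adjustment: +225 days → 6 October 2038.
Clinical Review Extension: +1709 days → 11 June 2043.
Interference Suspension Credit: +152 days → 10 November 2043.
Response Delay Deduction: −212 days → 12 April 2043.

2043-04-12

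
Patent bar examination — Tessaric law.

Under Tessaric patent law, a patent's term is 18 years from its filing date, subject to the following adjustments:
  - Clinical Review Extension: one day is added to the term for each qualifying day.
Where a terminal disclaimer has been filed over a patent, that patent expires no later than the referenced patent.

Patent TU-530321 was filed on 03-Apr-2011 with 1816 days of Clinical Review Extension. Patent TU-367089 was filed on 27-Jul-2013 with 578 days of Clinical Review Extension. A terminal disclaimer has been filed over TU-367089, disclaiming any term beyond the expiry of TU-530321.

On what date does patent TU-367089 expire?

Natural term of TU-367089:
  Base: filing + 18 years → 27 July 2031.
  Clinical Review Extension: +578 days → 24 February 2033.
Expiry of referenced patent TU-530321:
  Base: filing + 18 years → 3 April 2029.
  Clinical Review Extension: +1816 days → 24 March 2034.
Terminal disclaimer: TU-367089 expires on the earlier of 24 February 2033 and 24 March 2034.

February 24, 2033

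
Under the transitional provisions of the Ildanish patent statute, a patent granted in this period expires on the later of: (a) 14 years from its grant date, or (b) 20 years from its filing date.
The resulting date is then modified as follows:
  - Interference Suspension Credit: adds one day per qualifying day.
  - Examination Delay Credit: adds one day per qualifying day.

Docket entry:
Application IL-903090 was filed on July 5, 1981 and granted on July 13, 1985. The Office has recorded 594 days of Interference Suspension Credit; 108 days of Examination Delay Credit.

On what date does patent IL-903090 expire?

June 7, 2003

(a) grant + 14 years → 13 July 1999.
(b) filing + 20 years → 5 July 2001.
Later of the two: 5 July 2001.
Interference Suspension Credit: +594 days → 19 February 2003.
Examination Delay Credit: +108 days → 7 June 2003.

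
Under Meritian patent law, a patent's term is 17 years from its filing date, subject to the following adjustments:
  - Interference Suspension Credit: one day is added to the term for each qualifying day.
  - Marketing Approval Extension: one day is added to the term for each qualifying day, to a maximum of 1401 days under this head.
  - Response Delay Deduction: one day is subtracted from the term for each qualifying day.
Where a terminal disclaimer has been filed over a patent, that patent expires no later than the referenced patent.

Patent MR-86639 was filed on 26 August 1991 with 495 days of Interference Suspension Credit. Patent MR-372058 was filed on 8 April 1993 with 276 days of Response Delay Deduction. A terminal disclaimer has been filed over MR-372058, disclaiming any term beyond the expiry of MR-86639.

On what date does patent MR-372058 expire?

Natural term of MR-372058:
  Base: filing + 17 years → 8 April 2010.
  Response Delay Deduction: −276 days → 6 July 2009.
Expiry of referenced patent MR-86639:
  Base: filing + 17 years → 26 August 2008.
  Interference Suspension Credit: +495 days → 3 January 2010.
Terminal disclaimer: MR-372058 expires on the earlier of 6 July 2009 and 3 January 2010.

July 6, 2009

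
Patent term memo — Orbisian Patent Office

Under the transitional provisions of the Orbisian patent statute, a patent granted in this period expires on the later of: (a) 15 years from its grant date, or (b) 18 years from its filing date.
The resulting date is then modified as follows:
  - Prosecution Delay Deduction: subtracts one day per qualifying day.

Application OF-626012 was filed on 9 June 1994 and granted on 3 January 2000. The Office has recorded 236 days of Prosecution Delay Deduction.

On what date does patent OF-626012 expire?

May 12, 2014

(a) grant + 15 years → 3 January 2015.
(b) filing + 18 years → 9 June 2012.
Later of the two: 3 January 2015.
Prosecution Delay Deduction: −236 days → 12 May 2014.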